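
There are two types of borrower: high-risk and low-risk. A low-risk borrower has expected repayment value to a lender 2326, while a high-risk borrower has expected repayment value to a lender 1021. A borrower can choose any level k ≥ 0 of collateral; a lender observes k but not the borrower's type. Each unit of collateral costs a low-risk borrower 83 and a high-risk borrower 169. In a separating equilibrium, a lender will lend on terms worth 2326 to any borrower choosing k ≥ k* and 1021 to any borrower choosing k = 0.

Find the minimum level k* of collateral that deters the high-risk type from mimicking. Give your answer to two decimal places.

7.72

A high-risk borrower choosing k = 0 receives 1021.
Imitating at k* instead would pay 2326 at cost 169·k*, netting 2326 − 169·k*.
Indifference: 1021 = 2326 − 169·k*, so k* = (2326 − 1021) / 169 ≈ 7.72.
At k* the high-risk type's incentive constraint just binds; the low-risk type strictly prefers k* since its per-unit cost is lower.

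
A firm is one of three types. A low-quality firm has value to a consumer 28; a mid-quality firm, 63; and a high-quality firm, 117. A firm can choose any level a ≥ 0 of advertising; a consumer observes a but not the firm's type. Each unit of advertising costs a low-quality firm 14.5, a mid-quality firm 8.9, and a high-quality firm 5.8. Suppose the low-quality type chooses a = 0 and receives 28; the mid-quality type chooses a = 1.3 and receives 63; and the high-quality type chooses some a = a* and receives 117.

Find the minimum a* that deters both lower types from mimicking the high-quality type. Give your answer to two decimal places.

Low-quality type (on-path payoff 28) won't mimic when 28 ≥ 117 − 14.5·a*, i.e. a* ≥ 6.14.
Mid-quality type (on-path payoff 63 − 8.9×1.3 = 51.43) won't mimic when 51.43 ≥ 117 − 8.9·a*, i.e. a* ≥ 7.37.
Both must hold, so a* = max(6.14, 7.37) = 7.37. The mid-quality type's constraint binds.

7.37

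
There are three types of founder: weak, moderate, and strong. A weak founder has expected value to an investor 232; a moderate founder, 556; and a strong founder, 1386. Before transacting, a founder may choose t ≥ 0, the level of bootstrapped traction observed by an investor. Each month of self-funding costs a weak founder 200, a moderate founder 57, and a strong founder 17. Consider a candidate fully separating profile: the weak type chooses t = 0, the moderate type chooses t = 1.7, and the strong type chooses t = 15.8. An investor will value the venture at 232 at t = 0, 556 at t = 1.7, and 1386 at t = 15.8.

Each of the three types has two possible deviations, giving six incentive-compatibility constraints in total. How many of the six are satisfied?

Strong (own payoff 1386 − 17×15.8 = 1117.4): to t=0 gives 232 → no gain ✓; to t=1.7 gives 556 − 17×1.7 = 527.1 → no gain ✓.
Moderate (own payoff 556 − 57×1.7 = 459.1): to t=0 gives 232 → no gain ✓; to t=15.8 gives 1386 − 57×15.8 = 485.4 → profitable ✗.
Weak (own payoff 232): to t=1.7 gives 556 − 200×1.7 = 216 → no gain ✓; to t=15.8 gives 1386 − 200×15.8 = -1774 → no gain ✓.
5 of the 6 constraints hold; not an equilibrium.

5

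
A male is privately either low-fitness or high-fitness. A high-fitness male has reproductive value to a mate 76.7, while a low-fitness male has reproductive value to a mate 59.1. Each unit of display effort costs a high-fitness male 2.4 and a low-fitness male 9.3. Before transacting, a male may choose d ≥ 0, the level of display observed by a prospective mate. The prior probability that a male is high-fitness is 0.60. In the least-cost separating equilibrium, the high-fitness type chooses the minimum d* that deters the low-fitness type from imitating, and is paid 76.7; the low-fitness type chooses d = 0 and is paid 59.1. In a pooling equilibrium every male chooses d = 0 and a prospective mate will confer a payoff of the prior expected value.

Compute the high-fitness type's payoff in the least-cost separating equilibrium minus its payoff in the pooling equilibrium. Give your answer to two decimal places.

Least-cost separating signal: d* solves 59.1 = 76.7 − 9.3·d*, so d* = (76.7 − 59.1)/9.3 ≈ 1.8925.
High-fitness type's separating payoff: 76.7 − 2.4 × d* = 76.7 − 2.4 × (76.7 − 59.1)/9.3 = 76.7 − 42.24/9.3 ≈ 72.1581.
Pooling payoff: 0.60 × 76.7 + 0.40 × 59.1 = 69.66.
Difference: 72.1581 − 69.66 = 2.4981, i.e. 2.50 to two decimal places.
The high-fitness type prefers to separate.

2.50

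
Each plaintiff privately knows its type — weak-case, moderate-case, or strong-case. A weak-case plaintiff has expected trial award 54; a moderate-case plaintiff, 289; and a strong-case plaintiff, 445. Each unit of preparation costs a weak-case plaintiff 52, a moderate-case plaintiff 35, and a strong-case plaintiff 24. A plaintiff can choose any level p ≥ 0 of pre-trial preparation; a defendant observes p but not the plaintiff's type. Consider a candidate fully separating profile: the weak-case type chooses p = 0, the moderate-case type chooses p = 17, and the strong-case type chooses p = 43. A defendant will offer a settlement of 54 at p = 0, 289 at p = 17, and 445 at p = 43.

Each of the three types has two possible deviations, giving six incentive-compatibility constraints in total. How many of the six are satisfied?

Strong-case (own payoff 445 − 24×43 = -587): to p=0 gives 54 → profitable ✗; to p=17 gives 289 − 24×17 = -119 → profitable ✗.
Moderate-case (own payoff 289 − 35×17 = -306): to p=0 gives 54 → profitable ✗; to p=43 gives 445 − 35×43 = -1060 → no gain ✓.
Weak-case (own payoff 54): to p=17 gives 289 − 52×17 = -595 → no gain ✓; to p=43 gives 445 − 52×43 = -1791 → no gain ✓.
3 of the 6 constraints hold; not an equilibrium.

3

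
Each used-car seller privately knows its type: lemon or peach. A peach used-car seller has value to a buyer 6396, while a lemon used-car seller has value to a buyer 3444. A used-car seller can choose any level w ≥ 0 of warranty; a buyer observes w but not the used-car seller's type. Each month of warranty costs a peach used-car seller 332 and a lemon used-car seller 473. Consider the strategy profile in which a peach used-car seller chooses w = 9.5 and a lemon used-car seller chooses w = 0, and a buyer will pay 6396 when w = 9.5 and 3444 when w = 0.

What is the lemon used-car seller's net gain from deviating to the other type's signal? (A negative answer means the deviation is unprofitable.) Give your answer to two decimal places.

Playing w = 0 the lemon used-car seller receives 3444.
Deviating to w = 9.5 brings payment 6396 at cost 473 × 9.5 = 4493.5, netting 1902.5.
Gain from deviating: 1902.5 − 3444 = -1541.50.
The gain is negative, so the lemon type's incentive-compatibility constraint is satisfied.

-1541.50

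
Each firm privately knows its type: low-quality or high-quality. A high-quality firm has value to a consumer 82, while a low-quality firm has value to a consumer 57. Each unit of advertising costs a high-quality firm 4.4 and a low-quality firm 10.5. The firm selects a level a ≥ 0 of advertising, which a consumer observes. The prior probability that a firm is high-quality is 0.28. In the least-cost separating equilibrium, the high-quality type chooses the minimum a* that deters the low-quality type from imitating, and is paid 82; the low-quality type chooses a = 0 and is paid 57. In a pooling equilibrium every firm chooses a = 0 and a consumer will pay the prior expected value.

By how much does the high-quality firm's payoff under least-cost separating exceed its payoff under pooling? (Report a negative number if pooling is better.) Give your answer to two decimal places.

7.52

Least-cost separating signal: a* solves 57 = 82 − 10.5·a*, so a* = (82 − 57)/10.5 ≈ 2.3810.
High-quality type's separating payoff: 82 − 4.4 × a* = 82 − 4.4 × (82 − 57)/10.5 = 82 − 110/10.5 ≈ 71.5238.
Pooling payoff: 0.28 × 82 + 0.72 × 57 = 64.
Difference: 71.5238 − 64 = 7.5238, i.e. 7.52 to two decimal places.
The high-quality type prefers to separate.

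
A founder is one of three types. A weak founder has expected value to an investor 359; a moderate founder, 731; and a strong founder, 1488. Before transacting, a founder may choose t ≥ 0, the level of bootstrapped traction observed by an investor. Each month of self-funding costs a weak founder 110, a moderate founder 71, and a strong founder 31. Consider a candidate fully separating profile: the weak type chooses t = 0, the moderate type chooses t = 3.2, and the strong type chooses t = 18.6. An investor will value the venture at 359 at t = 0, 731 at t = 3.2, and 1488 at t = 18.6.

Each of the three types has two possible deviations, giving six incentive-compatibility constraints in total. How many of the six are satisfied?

Strong (own payoff 1488 − 31×18.6 = 911.4): to t=0 gives 359 → no gain ✓; to t=3.2 gives 731 − 31×3.2 = 631.8 → no gain ✓.
Moderate (own payoff 731 − 71×3.2 = 503.8): to t=0 gives 359 → no gain ✓; to t=18.6 gives 1488 − 71×18.6 = 167.4 → no gain ✓.
Weak (own payoff 359): to t=3.2 gives 731 − 110×3.2 = 379 → profitable ✗; to t=18.6 gives 1488 − 110×18.6 = -558 → no gain ✓.
5 of the 6 constraints hold; not an equilibrium.

5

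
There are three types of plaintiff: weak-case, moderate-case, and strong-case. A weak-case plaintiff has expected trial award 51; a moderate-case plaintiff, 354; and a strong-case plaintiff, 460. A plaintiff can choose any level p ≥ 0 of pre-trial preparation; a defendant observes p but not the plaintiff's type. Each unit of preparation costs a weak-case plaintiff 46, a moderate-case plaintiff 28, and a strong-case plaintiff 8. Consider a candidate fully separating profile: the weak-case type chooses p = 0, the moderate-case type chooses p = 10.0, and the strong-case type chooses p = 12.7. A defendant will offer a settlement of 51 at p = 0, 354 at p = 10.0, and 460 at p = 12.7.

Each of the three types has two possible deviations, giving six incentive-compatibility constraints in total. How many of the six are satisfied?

5

Strong-case (own payoff 460 − 8×12.7 = 358.4): to p=0 gives 51 → no gain ✓; to p=10.0 gives 354 − 8×10.0 = 274 → no gain ✓.
Weak-case (own payoff 51): to p=10.0 gives 354 − 46×10.0 = -106 → no gain ✓; to p=12.7 gives 460 − 46×12.7 = -124.2 → no gain ✓.
Moderate-case (own payoff 354 − 28×10.0 = 74): to p=0 gives 51 → no gain ✓; to p=12.7 gives 460 − 28×12.7 = 104.4 → profitable ✗.
5 of the 6 constraints hold; not an equilibrium.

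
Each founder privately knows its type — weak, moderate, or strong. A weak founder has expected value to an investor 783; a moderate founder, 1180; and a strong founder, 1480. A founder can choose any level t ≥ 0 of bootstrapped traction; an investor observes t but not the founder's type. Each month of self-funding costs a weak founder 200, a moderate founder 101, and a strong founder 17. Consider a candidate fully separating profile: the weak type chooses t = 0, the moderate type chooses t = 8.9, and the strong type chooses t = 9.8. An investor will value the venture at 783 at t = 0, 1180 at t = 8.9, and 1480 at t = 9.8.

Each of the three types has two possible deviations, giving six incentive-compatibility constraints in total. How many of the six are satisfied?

4

Weak (own payoff 783): to t=8.9 gives 1180 − 200×8.9 = -600 → no gain ✓; to t=9.8 gives 1480 − 200×9.8 = -480 → no gain ✓.
Moderate (own payoff 1180 − 101×8.9 = 281.1): to t=0 gives 783 → profitable ✗; to t=9.8 gives 1480 − 101×9.8 = 490.2 → profitable ✗.
Strong (own payoff 1480 − 17×9.8 = 1313.4): to t=0 gives 783 → no gain ✓; to t=8.9 gives 1180 − 17×8.9 = 1028.7 → no gain ✓.
4 of the 6 constraints hold; not an equilibrium.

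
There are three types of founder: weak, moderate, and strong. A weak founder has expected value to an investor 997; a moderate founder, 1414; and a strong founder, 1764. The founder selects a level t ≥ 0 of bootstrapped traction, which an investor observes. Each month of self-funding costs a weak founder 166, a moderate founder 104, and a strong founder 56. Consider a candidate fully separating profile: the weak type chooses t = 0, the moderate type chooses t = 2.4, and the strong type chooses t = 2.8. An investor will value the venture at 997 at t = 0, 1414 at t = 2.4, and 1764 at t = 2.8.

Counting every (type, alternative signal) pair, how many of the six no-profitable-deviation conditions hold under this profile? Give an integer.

Strong (own payoff 1764 − 56×2.8 = 1607.2): to t=0 gives 997 → no gain ✓; to t=2.4 gives 1414 − 56×2.4 = 1279.6 → no gain ✓.
Moderate (own payoff 1414 − 104×2.4 = 1164.4): to t=0 gives 997 → no gain ✓; to t=2.8 gives 1764 − 104×2.8 = 1472.8 → profitable ✗.
Weak (own payoff 997): to t=2.4 gives 1414 − 166×2.4 = 1015.6 → profitable ✗; to t=2.8 gives 1764 − 166×2.8 = 1299.2 → profitable ✗.
3 of the 6 constraints hold; not an equilibrium.

3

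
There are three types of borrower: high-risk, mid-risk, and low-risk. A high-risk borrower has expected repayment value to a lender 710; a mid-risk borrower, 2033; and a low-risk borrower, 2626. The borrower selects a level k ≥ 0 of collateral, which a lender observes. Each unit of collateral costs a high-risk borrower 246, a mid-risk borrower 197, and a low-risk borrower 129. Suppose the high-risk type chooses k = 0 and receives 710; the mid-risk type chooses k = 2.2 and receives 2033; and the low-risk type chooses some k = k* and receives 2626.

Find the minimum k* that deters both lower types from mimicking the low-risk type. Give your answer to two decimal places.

Mid-risk type (on-path payoff 2033 − 197×2.2 = 1599.6) won't mimic when 1599.6 ≥ 2626 − 197·k*, i.e. k* ≥ 5.21.
High-risk type (on-path payoff 710) won't mimic when 710 ≥ 2626 − 246·k*, i.e. k* ≥ 7.79.
Both must hold, so k* = max(7.79, 5.21) = 7.79. The high-risk type's constraint binds.

7.79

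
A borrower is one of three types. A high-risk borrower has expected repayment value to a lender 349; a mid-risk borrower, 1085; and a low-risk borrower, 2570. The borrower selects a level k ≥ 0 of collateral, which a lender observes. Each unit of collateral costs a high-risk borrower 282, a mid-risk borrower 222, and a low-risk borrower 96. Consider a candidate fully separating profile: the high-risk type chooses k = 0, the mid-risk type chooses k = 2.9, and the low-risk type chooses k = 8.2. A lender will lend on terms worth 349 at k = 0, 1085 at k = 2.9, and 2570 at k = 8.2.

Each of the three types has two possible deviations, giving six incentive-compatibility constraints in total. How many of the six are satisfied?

5

High-risk (own payoff 349): to k=2.9 gives 1085 − 282×2.9 = 267.2 → no gain ✓; to k=8.2 gives 2570 − 282×8.2 = 257.6 → no gain ✓.
Low-risk (own payoff 2570 − 96×8.2 = 1782.8): to k=0 gives 349 → no gain ✓; to k=2.9 gives 1085 − 96×2.9 = 806.6 → no gain ✓.
Mid-risk (own payoff 1085 − 222×2.9 = 441.2): to k=0 gives 349 → no gain ✓; to k=8.2 gives 2570 − 222×8.2 = 749.6 → profitable ✗.
5 of the 6 constraints hold; not an equilibrium.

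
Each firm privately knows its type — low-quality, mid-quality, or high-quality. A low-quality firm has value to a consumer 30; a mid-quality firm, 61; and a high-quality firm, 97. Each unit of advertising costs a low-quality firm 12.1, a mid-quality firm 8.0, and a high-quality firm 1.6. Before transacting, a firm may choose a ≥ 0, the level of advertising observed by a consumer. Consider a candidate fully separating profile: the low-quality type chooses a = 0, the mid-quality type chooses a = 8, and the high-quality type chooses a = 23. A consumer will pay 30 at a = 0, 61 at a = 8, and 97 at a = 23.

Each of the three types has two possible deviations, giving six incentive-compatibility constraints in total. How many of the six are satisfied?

Mid-quality (own payoff 61 − 8.0×8 = -3): to a=0 gives 30 → profitable ✗; to a=23 gives 97 − 8.0×23 = -87 → no gain ✓.
Low-quality (own payoff 30): to a=8 gives 61 − 12.1×8 = -35.8 → no gain ✓; to a=23 gives 97 − 12.1×23 = -181.3 → no gain ✓.
High-quality (own payoff 97 − 1.6×23 = 60.2): to a=0 gives 30 → no gain ✓; to a=8 gives 61 − 1.6×8 = 48.2 → no gain ✓.
5 of the 6 constraints hold; not an equilibrium.

5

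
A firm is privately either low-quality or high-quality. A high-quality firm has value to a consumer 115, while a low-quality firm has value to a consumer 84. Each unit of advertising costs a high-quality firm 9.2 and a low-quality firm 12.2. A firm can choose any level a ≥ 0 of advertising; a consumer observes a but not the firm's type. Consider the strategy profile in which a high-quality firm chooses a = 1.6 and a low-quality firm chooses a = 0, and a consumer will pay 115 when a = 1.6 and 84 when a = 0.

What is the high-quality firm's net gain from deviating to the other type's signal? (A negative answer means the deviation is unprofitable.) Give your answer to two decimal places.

Playing a = 1.6 the high-quality firm receives 115 − 9.2 × 1.6 = 100.28.
Deviating to a = 0 yields 84 instead.
Gain from deviating: 84 − 100.28 = -16.28.
The gain is negative, so the high-quality type's incentive-compatibility constraint is satisfied.

-16.28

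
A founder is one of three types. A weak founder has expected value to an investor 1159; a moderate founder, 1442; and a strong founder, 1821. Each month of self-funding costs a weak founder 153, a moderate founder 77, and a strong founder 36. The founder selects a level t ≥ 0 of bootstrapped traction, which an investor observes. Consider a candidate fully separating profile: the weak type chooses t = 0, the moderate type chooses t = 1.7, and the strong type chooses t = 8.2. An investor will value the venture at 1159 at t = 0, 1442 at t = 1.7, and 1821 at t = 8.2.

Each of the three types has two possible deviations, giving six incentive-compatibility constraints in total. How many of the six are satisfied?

Moderate (own payoff 1442 − 77×1.7 = 1311.1): to t=0 gives 1159 → no gain ✓; to t=8.2 gives 1821 − 77×8.2 = 1189.6 → no gain ✓.
Strong (own payoff 1821 − 36×8.2 = 1525.8): to t=0 gives 1159 → no gain ✓; to t=1.7 gives 1442 − 36×1.7 = 1380.8 → no gain ✓.
Weak (own payoff 1159): to t=1.7 gives 1442 − 153×1.7 = 1181.9 → profitable ✗; to t=8.2 gives 1821 − 153×8.2 = 566.4 → no gain ✓.
5 of the 6 constraints hold; not an equilibrium.

5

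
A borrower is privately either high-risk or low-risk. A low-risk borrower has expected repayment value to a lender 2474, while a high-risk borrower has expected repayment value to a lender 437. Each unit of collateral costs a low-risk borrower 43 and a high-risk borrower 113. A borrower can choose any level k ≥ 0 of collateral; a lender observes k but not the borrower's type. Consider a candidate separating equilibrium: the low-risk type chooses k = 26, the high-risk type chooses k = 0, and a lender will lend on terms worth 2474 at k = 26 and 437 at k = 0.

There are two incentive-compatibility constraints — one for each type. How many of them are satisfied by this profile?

2

High-risk type: stay at 0 → 437; mimic → 2474 − 113 × 26 = -464. IC holds (437 ≥ -464).
Low-risk type: signal → 2474 − 43 × 26 = 1356; deviate to 0 → 437. IC holds (1356 ≥ 437).
2 of 2 constraints hold, so this is a separating equilibrium.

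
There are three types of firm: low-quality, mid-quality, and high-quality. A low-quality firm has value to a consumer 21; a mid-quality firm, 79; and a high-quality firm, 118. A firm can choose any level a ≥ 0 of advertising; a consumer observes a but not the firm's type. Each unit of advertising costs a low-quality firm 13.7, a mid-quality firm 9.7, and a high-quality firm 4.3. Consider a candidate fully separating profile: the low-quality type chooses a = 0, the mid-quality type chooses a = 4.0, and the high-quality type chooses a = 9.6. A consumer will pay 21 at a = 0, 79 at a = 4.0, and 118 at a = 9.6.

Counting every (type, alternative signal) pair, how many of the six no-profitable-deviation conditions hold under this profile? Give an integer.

5

High-quality (own payoff 118 − 4.3×9.6 = 76.72): to a=0 gives 21 → no gain ✓; to a=4.0 gives 79 − 4.3×4.0 = 61.8 → no gain ✓.
Low-quality (own payoff 21): to a=4.0 gives 79 − 13.7×4.0 = 24.2 → profitable ✗; to a=9.6 gives 118 − 13.7×9.6 = -13.52 → no gain ✓.
Mid-quality (own payoff 79 − 9.7×4.0 = 40.2): to a=0 gives 21 → no gain ✓; to a=9.6 gives 118 − 9.7×9.6 = 24.88 → no gain ✓.
5 of the 6 constraints hold; not an equilibrium.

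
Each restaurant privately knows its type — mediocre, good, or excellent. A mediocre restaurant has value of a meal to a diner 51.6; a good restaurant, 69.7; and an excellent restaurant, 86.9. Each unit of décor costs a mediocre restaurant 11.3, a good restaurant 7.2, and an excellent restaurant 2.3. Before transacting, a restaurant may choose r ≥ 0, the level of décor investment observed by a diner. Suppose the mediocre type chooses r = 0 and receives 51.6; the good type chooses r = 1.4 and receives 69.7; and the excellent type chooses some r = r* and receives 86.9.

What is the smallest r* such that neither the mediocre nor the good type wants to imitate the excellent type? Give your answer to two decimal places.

3.79

Good type (on-path payoff 69.7 − 7.2×1.4 = 59.62) won't mimic when 59.62 ≥ 86.9 − 7.2·r*, i.e. r* ≥ 3.79.
Mediocre type (on-path payoff 51.6) won't mimic when 51.6 ≥ 86.9 − 11.3·r*, i.e. r* ≥ 3.12.
Both must hold, so r* = max(3.12, 3.79) = 3.79. The good type's constraint binds.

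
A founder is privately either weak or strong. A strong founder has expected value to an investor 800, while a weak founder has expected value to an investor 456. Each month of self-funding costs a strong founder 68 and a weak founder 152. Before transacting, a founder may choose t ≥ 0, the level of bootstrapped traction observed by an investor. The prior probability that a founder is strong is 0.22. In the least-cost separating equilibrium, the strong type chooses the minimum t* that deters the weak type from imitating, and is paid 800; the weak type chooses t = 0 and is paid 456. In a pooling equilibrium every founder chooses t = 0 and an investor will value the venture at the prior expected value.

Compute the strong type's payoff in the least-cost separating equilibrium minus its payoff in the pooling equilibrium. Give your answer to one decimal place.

114.4

Least-cost separating signal: t* solves 456 = 800 − 152·t*, so t* = (800 − 456)/152 ≈ 2.2632.
Strong type's separating payoff: 800 − 68 × t* = 800 − 68 × (800 − 456)/152 = 800 − 23392/152 ≈ 646.105.
Pooling payoff: 0.22 × 800 + 0.78 × 456 = 531.68.
Difference: 646.105 − 531.68 = 114.425, i.e. 114.4 to one decimal place.
The strong type prefers to separate.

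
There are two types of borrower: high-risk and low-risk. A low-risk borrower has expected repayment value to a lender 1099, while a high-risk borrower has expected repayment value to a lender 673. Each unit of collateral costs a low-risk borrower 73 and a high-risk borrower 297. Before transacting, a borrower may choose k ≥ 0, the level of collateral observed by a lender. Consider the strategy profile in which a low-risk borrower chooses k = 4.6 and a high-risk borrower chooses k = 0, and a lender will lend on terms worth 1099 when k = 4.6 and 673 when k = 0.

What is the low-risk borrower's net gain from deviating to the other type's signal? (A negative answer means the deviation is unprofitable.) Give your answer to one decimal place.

-90.2

Playing k = 4.6 the low-risk borrower receives 1099 − 73 × 4.6 = 763.2.
Deviating to k = 0 yields 673 instead.
Gain from deviating: 673 − 763.2 = -90.2.
The gain is negative, so the low-risk type's incentive-compatibility constraint is satisfied.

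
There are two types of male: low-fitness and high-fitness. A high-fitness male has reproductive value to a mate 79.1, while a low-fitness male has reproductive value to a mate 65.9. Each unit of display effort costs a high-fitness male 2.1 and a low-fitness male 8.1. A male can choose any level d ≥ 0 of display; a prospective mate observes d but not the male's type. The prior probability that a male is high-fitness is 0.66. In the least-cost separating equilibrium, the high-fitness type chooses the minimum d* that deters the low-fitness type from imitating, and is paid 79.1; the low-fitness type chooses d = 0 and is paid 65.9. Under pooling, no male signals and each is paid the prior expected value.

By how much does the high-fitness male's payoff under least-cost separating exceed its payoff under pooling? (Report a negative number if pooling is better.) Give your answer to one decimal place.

1.1

Least-cost separating signal: d* solves 65.9 = 79.1 − 8.1·d*, so d* = (79.1 − 65.9)/8.1 ≈ 1.6296.
High-fitness type's separating payoff: 79.1 − 2.1 × d* = 79.1 − 2.1 × (79.1 − 65.9)/8.1 = 79.1 − 27.72/8.1 ≈ 75.678.
Pooling payoff: 0.66 × 79.1 + 0.34 × 65.9 = 74.612.
Difference: 75.678 − 74.612 = 1.066, i.e. 1.1 to one decimal place.
The high-fitness type prefers to separate.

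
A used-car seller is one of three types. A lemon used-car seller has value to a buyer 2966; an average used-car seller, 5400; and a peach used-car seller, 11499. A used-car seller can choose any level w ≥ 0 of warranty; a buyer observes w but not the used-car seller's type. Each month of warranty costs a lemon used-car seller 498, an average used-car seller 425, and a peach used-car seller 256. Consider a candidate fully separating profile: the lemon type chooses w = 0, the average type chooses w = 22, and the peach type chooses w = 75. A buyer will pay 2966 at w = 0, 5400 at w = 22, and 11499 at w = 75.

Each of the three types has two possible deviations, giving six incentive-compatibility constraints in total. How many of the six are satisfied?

Lemon (own payoff 2966): to w=22 gives 5400 − 498×22 = -5556 → no gain ✓; to w=75 gives 11499 − 498×75 = -25851 → no gain ✓.
Average (own payoff 5400 − 425×22 = -3950): to w=0 gives 2966 → profitable ✗; to w=75 gives 11499 − 425×75 = -20376 → no gain ✓.
Peach (own payoff 11499 − 256×75 = -7701): to w=0 gives 2966 → profitable ✗; to w=22 gives 5400 − 256×22 = -232 → profitable ✗.
3 of the 6 constraints hold; not an equilibrium.

3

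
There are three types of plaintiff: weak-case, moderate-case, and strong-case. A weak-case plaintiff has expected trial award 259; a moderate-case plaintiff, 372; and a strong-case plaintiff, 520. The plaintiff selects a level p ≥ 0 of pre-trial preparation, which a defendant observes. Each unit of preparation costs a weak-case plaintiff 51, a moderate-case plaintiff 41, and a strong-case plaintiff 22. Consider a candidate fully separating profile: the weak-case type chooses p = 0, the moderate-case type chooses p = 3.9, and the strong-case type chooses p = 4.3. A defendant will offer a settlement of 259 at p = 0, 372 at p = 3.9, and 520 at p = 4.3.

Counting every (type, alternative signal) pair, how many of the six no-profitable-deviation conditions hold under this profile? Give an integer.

3

Strong-case (own payoff 520 − 22×4.3 = 425.4): to p=0 gives 259 → no gain ✓; to p=3.9 gives 372 − 22×3.9 = 286.2 → no gain ✓.
Weak-case (own payoff 259): to p=3.9 gives 372 − 51×3.9 = 173.1 → no gain ✓; to p=4.3 gives 520 − 51×4.3 = 300.7 → profitable ✗.
Moderate-case (own payoff 372 − 41×3.9 = 212.1): to p=0 gives 259 → profitable ✗; to p=4.3 gives 520 − 41×4.3 = 343.7 → profitable ✗.
3 of the 6 constraints hold; not an equilibrium.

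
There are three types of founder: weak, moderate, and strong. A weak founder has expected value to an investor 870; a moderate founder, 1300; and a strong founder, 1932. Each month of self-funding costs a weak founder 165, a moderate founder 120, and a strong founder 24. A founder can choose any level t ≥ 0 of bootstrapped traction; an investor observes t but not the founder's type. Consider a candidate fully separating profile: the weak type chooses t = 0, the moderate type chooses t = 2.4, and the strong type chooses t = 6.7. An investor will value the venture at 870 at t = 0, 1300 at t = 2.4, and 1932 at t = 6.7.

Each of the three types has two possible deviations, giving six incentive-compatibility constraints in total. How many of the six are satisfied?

Strong (own payoff 1932 − 24×6.7 = 1771.2): to t=0 gives 870 → no gain ✓; to t=2.4 gives 1300 − 24×2.4 = 1242.4 → no gain ✓.
Weak (own payoff 870): to t=2.4 gives 1300 − 165×2.4 = 904 → profitable ✗; to t=6.7 gives 1932 − 165×6.7 = 826.5 → no gain ✓.
Moderate (own payoff 1300 − 120×2.4 = 1012): to t=0 gives 870 → no gain ✓; to t=6.7 gives 1932 − 120×6.7 = 1128 → profitable ✗.
4 of the 6 constraints hold; not an equilibrium.

4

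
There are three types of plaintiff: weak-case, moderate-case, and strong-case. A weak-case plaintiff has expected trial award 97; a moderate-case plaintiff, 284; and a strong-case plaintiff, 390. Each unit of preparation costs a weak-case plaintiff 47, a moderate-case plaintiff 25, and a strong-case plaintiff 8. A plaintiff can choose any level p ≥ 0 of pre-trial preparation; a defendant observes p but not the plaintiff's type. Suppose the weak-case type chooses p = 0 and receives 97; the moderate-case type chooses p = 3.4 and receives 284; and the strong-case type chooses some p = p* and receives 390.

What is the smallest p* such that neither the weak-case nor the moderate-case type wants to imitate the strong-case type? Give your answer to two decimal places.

7.64

Moderate-case type (on-path payoff 284 − 25×3.4 = 199) won't mimic when 199 ≥ 390 − 25·p*, i.e. p* ≥ 7.64.
Weak-case type (on-path payoff 97) won't mimic when 97 ≥ 390 − 47·p*, i.e. p* ≥ 6.23.
Both must hold, so p* = max(6.23, 7.64) = 7.64. The moderate-case type's constraint binds.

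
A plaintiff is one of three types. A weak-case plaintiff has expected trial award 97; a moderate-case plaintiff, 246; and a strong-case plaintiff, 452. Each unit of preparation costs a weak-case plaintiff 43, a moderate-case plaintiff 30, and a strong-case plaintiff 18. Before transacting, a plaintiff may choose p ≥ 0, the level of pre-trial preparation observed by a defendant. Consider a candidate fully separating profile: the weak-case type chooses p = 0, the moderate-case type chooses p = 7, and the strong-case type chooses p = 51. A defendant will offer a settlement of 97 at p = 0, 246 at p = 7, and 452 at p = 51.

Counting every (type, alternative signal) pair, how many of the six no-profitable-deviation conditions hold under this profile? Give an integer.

3

Weak-case (own payoff 97): to p=7 gives 246 − 43×7 = -55 → no gain ✓; to p=51 gives 452 − 43×51 = -1741 → no gain ✓.
Moderate-case (own payoff 246 − 30×7 = 36): to p=0 gives 97 → profitable ✗; to p=51 gives 452 − 30×51 = -1078 → no gain ✓.
Strong-case (own payoff 452 − 18×51 = -466): to p=0 gives 97 → profitable ✗; to p=7 gives 246 − 18×7 = 120 → profitable ✗.
3 of the 6 constraints hold; not an equilibrium.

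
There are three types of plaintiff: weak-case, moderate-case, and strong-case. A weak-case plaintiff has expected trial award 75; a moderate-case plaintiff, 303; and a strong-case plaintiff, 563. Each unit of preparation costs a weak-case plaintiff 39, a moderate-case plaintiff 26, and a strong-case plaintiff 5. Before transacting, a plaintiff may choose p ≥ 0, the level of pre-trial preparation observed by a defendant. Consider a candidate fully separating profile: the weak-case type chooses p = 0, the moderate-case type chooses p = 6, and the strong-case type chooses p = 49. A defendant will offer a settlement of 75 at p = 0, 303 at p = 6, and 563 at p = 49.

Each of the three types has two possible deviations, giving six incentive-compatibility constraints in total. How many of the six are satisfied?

Moderate-case (own payoff 303 − 26×6 = 147): to p=0 gives 75 → no gain ✓; to p=49 gives 563 − 26×49 = -711 → no gain ✓.
Weak-case (own payoff 75): to p=6 gives 303 − 39×6 = 69 → no gain ✓; to p=49 gives 563 − 39×49 = -1348 → no gain ✓.
Strong-case (own payoff 563 − 5×49 = 318): to p=0 gives 75 → no gain ✓; to p=6 gives 303 − 5×6 = 273 → no gain ✓.
6 of the 6 constraints hold; this profile is a separating equilibrium.

6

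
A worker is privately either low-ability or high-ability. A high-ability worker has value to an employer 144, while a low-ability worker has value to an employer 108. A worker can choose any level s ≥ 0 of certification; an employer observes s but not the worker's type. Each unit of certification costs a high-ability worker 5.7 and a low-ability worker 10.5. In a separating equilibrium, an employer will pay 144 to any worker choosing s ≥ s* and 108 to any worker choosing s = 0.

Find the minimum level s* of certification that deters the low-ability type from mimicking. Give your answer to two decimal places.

A low-ability worker choosing s = 0 receives 108.
Imitating at s* instead would pay 144 at cost 10.5·s*, netting 144 − 10.5·s*.
Indifference: 108 = 144 − 10.5·s*, so s* = (144 − 108) / 10.5 ≈ 3.43.
At s* the low-ability type's incentive constraint just binds; the high-ability type strictly prefers s* since its per-unit cost is lower.

3.43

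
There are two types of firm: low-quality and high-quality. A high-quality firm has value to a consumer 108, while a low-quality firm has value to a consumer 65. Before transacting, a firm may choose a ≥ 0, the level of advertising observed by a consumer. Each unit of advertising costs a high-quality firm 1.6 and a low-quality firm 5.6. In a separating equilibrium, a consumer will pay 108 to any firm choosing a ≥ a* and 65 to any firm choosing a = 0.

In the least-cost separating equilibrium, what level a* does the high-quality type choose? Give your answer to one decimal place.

7.7

A low-quality firm choosing a = 0 receives 65.
Imitating at a* instead would pay 108 at cost 5.6·a*, netting 108 − 5.6·a*.
Indifference: 65 = 108 − 5.6·a*, so a* = (108 − 65) / 5.6 ≈ 7.7.
At a* the low-quality type's incentive constraint just binds; the high-quality type strictly prefers a* since its per-unit cost is lower.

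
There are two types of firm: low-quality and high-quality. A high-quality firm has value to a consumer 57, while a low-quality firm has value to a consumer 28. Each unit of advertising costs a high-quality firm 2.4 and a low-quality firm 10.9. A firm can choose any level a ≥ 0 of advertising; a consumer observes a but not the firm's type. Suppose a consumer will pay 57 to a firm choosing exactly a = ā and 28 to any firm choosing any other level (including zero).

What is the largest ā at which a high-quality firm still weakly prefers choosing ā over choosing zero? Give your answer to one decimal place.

12.1

Choosing ā yields the high-quality type 57 − 2.4·ā; choosing zero yields 28.
The high-quality type is indifferent at 57 − 2.4·ā = 28, i.e. ā = (57 − 28) / 2.4 ≈ 12.1.
For any ā above 12.1 the high-quality type would rather pool at zero, so separation collapses.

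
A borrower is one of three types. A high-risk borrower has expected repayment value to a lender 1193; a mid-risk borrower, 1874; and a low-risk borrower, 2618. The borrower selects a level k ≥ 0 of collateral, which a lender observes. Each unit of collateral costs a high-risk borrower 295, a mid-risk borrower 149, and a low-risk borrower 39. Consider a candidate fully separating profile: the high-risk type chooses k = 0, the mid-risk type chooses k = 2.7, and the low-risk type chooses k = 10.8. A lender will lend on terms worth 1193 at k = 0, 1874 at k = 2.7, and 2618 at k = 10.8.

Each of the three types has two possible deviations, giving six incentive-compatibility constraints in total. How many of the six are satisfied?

Low-risk (own payoff 2618 − 39×10.8 = 2196.8): to k=0 gives 1193 → no gain ✓; to k=2.7 gives 1874 − 39×2.7 = 1768.7 → no gain ✓.
High-risk (own payoff 1193): to k=2.7 gives 1874 − 295×2.7 = 1077.5 → no gain ✓; to k=10.8 gives 2618 − 295×10.8 = -568 → no gain ✓.
Mid-risk (own payoff 1874 − 149×2.7 = 1471.7): to k=0 gives 1193 → no gain ✓; to k=10.8 gives 2618 − 149×10.8 = 1008.8 → no gain ✓.
6 of the 6 constraints hold; this profile is a separating equilibrium.

6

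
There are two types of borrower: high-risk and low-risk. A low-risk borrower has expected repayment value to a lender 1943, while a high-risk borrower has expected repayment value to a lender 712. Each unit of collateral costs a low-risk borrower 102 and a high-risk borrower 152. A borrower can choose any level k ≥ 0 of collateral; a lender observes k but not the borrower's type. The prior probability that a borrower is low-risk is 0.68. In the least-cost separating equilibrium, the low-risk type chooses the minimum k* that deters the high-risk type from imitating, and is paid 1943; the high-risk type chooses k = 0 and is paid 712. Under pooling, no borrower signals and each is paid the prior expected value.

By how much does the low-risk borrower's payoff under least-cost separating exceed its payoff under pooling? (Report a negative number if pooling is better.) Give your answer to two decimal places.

-432.15

Least-cost separating signal: k* solves 712 = 1943 − 152·k*, so k* = (1943 − 712)/152 ≈ 8.0987.
Low-risk type's separating payoff: 1943 − 102 × k* = 1943 − 102 × (1943 − 712)/152 = 1943 − 125562/152 ≈ 1116.9342.
Pooling payoff: 0.68 × 1943 + 0.32 × 712 = 1549.08.
Difference: 1116.9342 − 1549.08 = -432.1458, i.e. -432.15 to two decimal places.
The low-risk type would prefer the pooling outcome.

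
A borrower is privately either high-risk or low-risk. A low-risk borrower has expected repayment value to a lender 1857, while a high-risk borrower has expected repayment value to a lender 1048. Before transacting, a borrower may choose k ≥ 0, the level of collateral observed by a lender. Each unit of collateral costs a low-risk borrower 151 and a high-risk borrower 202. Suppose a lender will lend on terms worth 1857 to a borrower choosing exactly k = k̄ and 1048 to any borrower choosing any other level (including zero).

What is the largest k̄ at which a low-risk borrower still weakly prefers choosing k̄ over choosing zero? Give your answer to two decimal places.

Choosing k̄ yields the low-risk type 1857 − 151·k̄; choosing zero yields 1048.
The low-risk type is indifferent at 1857 − 151·k̄ = 1048, i.e. k̄ = (1857 − 1048) / 151 ≈ 5.36.
For any k̄ above 5.36 the low-risk type would rather pool at zero, so separation collapses.

5.36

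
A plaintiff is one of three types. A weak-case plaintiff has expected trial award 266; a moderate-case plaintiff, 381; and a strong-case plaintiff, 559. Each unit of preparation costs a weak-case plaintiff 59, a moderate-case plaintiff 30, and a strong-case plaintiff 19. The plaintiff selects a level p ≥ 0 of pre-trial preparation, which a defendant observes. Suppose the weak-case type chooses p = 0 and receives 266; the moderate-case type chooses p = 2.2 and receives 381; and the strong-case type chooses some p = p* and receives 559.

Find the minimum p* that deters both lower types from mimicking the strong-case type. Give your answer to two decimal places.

Moderate-case type (on-path payoff 381 − 30×2.2 = 315) won't mimic when 315 ≥ 559 − 30·p*, i.e. p* ≥ 8.13.
Weak-case type (on-path payoff 266) won't mimic when 266 ≥ 559 − 59·p*, i.e. p* ≥ 4.97.
Both must hold, so p* = max(4.97, 8.13) = 8.13. The moderate-case type's constraint binds.

8.13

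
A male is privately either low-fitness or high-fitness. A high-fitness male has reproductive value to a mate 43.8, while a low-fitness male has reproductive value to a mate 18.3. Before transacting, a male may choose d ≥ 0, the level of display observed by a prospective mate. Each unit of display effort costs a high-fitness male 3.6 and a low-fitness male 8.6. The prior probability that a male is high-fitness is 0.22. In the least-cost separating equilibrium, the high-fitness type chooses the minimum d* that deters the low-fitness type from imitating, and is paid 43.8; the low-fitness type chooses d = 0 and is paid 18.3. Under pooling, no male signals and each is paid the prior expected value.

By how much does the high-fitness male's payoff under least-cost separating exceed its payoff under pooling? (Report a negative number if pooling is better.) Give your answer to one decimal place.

9.2

Least-cost separating signal: d* solves 18.3 = 43.8 − 8.6·d*, so d* = (43.8 − 18.3)/8.6 ≈ 2.9651.
High-fitness type's separating payoff: 43.8 − 3.6 × d* = 43.8 − 3.6 × (43.8 − 18.3)/8.6 = 43.8 − 91.8/8.6 ≈ 33.126.
Pooling payoff: 0.22 × 43.8 + 0.78 × 18.3 = 23.91.
Difference: 33.126 − 23.91 = 9.216, i.e. 9.2 to one decimal place.
The high-fitness type prefers to separate.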